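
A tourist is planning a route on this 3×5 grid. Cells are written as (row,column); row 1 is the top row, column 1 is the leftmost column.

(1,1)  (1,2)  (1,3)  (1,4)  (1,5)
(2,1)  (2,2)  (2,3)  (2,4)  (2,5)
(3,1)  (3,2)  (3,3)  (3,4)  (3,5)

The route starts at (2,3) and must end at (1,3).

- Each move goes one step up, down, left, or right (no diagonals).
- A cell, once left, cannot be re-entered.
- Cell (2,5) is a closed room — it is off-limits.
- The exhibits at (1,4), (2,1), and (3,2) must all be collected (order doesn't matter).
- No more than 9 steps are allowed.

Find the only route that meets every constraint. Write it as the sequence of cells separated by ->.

The budget equals the shortest possible length, so every move has to be on a shortest route through the required cells.
Route from (2,3): left 2 to (2,1), down 1 to (3,1), right 3 to (3,4), up 2 to (1,4), left 1 to (1,3) — 9 moves in all.
Check: all required cells visited; 9 ≤ 9 moves.

(2,3) -> (2,2) -> (2,1) -> (3,1) -> (3,2) -> (3,3) -> (3,4) -> (2,4) -> (1,4) -> (1,3)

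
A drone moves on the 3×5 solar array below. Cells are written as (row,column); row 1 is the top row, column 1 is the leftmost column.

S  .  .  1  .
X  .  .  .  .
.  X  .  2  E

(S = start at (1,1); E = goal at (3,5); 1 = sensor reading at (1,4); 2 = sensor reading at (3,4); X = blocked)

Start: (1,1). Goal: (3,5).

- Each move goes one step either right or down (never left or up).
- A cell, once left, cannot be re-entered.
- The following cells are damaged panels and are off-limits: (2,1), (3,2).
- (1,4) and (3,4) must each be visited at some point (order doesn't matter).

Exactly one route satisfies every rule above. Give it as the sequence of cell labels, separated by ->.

Moves only go right or down, so the column and row indices never decrease.
Route from (1,1): right 3 to (1,4), down 2 to (3,4), right 1 to (3,5) — 6 moves in all.
Check: all required cells visited.

(1,1) -> (1,2) -> (1,3) -> (1,4) -> (2,4) -> (3,4) -> (3,5)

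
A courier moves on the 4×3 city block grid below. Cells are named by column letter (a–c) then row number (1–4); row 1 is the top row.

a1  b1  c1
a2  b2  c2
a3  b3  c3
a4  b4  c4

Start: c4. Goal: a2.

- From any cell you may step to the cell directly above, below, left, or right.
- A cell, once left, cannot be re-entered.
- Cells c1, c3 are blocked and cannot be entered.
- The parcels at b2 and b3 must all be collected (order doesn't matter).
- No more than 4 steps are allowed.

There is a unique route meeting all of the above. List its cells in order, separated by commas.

c4, b4, b3, b2, a2

The 4-move cap with required stops at b2, b3 leaves no slack for detours.
Route from c4: left 1 to b4, up 2 to b2, left 1 to a2 — 4 moves in all.
Check: all required cells visited; 4 ≤ 4 moves.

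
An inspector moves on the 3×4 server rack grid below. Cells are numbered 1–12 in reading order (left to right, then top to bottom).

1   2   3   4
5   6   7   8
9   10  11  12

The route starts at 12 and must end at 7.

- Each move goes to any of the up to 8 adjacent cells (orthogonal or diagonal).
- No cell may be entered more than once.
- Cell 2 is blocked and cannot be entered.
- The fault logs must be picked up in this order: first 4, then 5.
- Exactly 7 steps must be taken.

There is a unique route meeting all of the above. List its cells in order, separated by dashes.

The waypoints must appear in the order 4, 5, with no cell reused.
Route from 12: 2× up (reaching 4), left to 3, down-left to 6, left to 5, down-right to 10, up-right to 7 — 7 moves in all.
Check: order respected (4 at step 2, 5 at step 5); 7 moves as required.

12 - 8 - 4 - 3 - 6 - 5 - 10 - 7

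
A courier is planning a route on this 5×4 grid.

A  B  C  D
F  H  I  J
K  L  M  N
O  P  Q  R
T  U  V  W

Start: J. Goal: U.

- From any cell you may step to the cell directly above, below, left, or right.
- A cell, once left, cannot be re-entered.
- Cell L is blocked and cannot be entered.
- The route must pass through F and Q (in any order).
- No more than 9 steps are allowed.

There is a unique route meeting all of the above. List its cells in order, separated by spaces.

The 9-move cap with required stops at F, Q leaves no slack for detours.
Route from J: 3× left (reaching F), 2× down (reaching O), 2× right (reaching Q), down to V, left to U — 9 moves in all.
Check: all required cells visited; 9 ≤ 9 moves.

J I H F K O P Q V U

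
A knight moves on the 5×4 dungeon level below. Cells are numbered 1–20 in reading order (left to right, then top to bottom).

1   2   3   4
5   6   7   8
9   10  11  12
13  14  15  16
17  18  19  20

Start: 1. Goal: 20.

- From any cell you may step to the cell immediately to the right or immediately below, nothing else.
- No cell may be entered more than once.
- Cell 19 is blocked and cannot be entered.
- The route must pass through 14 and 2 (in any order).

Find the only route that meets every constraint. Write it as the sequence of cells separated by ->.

1 -> 2 -> 6 -> 10 -> 14 -> 15 -> 16 -> 20

Moves only go right or down, so the column and row indices never decrease.
Route from 1: right to 2, 3× down (reaching 14), 2× right (reaching 16), down to 20 — 7 moves in all.
Check: all required cells visited.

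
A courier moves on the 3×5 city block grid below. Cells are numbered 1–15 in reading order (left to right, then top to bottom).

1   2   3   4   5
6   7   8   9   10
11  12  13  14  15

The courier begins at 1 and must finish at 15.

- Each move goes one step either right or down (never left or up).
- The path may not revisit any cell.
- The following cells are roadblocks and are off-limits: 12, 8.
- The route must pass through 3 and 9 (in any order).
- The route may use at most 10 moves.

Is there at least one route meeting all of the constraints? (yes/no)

yes

One route that works: 1 → 2 → 3 → 4 → 9 → 14 → 15.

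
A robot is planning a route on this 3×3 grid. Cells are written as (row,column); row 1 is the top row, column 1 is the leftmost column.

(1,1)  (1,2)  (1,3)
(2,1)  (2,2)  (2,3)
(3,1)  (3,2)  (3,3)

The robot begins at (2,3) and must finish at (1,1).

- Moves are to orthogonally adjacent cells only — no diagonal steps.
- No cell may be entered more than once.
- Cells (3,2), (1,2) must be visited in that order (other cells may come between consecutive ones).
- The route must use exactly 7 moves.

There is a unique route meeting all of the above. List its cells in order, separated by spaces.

(2,3) (3,3) (3,2) (3,1) (2,1) (2,2) (1,2) (1,1)

The waypoints must appear in the order (3,2), (1,2), with no cell reused.
Route from (2,3): down to (3,3), 2× left (reaching (3,1)), up to (2,1), right to (2,2), up to (1,2), left to (1,1) — 7 moves in all.
Check: order respected ((3,2) at step 2, (1,2) at step 6); 7 moves as required.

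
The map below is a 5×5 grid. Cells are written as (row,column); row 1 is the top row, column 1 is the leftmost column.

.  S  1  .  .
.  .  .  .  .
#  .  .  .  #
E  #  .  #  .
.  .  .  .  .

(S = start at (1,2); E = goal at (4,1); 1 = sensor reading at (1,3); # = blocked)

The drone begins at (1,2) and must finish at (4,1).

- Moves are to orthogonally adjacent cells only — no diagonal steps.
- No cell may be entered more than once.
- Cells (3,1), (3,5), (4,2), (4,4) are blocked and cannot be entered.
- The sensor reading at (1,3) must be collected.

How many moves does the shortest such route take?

8

Any route passes through (1,3) somewhere between (1,2) and (4,1). Summing Manhattan distances along the two legs ((1,2) → (1,3) → (4,1)) gives a lower bound of 1 + 5 = 6 moves.
That bound ignores the blocked cells. Measuring each leg by the fewest moves that actually steer around them ((1,2)→(1,3): 1; (1,3)→(4,1): 7) raises the lower bound to 8.
A route of 8 moves exists: (1,2) → (1,3) → (2,3) → (3,3) → (4,3) → (5,3) → (5,2) → (5,1) → (4,1).
Since 8 matches that lower bound, it is optimal.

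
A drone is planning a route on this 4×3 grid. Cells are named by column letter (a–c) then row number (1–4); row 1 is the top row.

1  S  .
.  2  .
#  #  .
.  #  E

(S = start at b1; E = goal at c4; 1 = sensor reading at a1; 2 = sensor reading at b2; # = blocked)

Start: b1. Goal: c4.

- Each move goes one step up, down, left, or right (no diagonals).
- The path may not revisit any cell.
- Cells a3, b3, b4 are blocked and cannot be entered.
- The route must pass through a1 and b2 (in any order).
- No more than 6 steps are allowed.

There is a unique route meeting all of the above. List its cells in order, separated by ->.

The 6-move cap with required stops at a1, b2 leaves no slack for detours.
Route from b1: left to a1, down to a2, 2× right (reaching c2), 2× down (reaching c4) — 6 moves in all.
Check: all required cells visited; 6 ≤ 6 moves.

b1 -> a1 -> a2 -> b2 -> c2 -> c3 -> c4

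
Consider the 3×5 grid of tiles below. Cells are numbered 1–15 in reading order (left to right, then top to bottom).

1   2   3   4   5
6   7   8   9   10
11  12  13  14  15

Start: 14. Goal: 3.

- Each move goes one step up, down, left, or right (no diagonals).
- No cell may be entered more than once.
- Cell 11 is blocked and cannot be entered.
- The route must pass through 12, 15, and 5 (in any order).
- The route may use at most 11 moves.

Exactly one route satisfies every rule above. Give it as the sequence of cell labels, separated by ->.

14 -> 15 -> 10 -> 5 -> 4 -> 9 -> 8 -> 13 -> 12 -> 7 -> 2 -> 3

The 11-move cap with required stops at 12, 15, 5 leaves no slack for detours.
Route from 14: right 1 to 15, up 2 to 5, left 1 to 4, down 1 to 9, left 1 to 8, down 1 to 13, left 1 to 12, up 2 to 2, right 1 to 3 — 11 moves in all.
Check: all required cells visited; 11 ≤ 11 moves.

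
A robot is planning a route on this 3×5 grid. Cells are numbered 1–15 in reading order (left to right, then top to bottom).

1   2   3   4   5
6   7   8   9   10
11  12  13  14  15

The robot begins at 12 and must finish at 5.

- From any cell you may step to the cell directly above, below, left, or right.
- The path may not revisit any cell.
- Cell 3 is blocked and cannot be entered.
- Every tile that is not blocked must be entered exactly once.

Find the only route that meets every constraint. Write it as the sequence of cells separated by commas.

Need to visit all 14 open cells exactly once, starting at 12 and ending at 5.
Cell 1 has only two open neighbours (6 and 2), so the path must pass straight through it: one of those is the cell it's entered from and the other is where it exits.
Route from 12: left 1 to 11, up 2 to 1, right 1 to 2, down 1 to 7, right 1 to 8, down 1 to 13, right 2 to 15, up 1 to 10, left 1 to 9, up 1 to 4, right 1 to 5 — 13 moves in all.
Check: all 14 open cells covered.

12, 11, 6, 1, 2, 7, 8, 13, 14, 15, 10, 9, 4, 5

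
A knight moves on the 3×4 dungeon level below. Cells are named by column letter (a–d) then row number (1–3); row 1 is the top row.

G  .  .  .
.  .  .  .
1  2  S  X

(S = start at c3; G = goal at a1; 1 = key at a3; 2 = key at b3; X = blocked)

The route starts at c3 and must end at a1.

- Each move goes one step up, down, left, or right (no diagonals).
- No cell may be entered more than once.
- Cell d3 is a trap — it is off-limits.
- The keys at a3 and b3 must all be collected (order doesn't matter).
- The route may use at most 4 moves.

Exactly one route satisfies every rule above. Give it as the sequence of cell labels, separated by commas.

The budget equals the shortest possible length, so every move has to be on a shortest route through the required cells.
Route from c3: 2× left (reaching a3), 2× up (reaching a1) — 4 moves in all.
Check: all required cells visited; 4 ≤ 4 moves.

c3, b3, a3, a2, a1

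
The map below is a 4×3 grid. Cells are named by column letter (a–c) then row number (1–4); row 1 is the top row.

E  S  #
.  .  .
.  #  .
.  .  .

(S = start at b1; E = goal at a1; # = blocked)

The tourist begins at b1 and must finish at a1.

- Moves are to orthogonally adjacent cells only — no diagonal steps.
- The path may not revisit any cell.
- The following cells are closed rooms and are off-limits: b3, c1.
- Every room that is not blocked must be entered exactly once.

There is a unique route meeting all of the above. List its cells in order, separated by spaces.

b1 b2 c2 c3 c4 b4 a4 a3 a2 a1

Need to visit all 10 open cells exactly once, starting at b1 and ending at a1.
Cell b4 has only two open neighbours (a4 and c4), so the path must pass straight through it: one of those is the cell it's entered from and the other is where it exits.
Route from b1: down to b2, right to c2, 2× down (reaching c4), 2× left (reaching a4), 3× up (reaching a1) — 9 moves in all.
Check: all 10 open cells covered.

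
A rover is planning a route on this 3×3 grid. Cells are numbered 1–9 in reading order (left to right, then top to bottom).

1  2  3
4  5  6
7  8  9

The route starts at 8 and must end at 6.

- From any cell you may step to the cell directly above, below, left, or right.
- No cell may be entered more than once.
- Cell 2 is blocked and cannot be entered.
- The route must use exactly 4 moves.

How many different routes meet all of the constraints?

Need simple routes of exactly 4 moves from 8 to 6 (Manhattan distance 2, so 1 moves are spent on a detour and 1 undoing it).
Enumerating: 8 7 4 5 6.
That gives 1 route.

1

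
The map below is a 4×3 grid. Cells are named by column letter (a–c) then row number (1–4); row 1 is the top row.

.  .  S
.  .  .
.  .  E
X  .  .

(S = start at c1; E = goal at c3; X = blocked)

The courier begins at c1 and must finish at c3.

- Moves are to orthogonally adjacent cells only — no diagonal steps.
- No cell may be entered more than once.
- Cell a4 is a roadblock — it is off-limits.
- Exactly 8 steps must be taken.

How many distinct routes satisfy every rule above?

6

Need simple routes of exactly 8 moves from c1 to c3 (Manhattan distance 2, so 3 moves are spent on a detour and 3 undoing it).
Enumerating: c1 c2 b2 b1 a1 a2 a3 b3 c3 | c1 c2 b2 a2 a3 b3 b4 c4 c3 | c1 b1 b2 a2 a3 b3 b4 c4 c3 | c1 b1 a1 a2 a3 b3 b2 c2 c3 | c1 b1 a1 a2 a3 b3 b4 c4 c3 | c1 b1 a1 a2 b2 b3 b4 c4 c3.
That gives 6 routes.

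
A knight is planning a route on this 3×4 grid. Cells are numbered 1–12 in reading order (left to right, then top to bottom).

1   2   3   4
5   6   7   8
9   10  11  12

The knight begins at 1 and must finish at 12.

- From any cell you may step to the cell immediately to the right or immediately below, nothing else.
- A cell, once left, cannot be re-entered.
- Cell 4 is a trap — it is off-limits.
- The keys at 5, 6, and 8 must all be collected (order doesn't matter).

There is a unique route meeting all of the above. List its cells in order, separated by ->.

1 -> 5 -> 6 -> 7 -> 8 -> 12

Moves only go right or down, so the column and row indices never decrease.
Route from 1: down 1 to 5, right 3 to 8, down 1 to 12 — 5 moves in all.
Check: all required cells visited.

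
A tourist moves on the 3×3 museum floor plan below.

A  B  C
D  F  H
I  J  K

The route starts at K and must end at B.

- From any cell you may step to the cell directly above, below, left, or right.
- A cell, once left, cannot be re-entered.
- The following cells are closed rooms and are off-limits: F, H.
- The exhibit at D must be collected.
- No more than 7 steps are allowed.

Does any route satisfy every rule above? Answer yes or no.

yes

One route that works: K → J → I → D → A → B.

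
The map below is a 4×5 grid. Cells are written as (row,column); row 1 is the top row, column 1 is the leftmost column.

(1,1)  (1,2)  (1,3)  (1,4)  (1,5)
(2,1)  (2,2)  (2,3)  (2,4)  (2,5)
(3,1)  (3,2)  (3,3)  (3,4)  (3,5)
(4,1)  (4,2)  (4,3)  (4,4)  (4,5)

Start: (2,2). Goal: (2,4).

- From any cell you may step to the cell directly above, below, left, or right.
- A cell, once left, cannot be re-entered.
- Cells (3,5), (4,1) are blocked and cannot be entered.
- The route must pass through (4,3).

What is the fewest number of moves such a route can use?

6

Any route passes through (4,3) somewhere between (2,2) and (2,4). Summing Manhattan distances along the two legs ((2,2) → (4,3) → (2,4)) gives a lower bound of 3 + 3 = 6 moves.
A route of 6 moves achieves this: (2,2) → (3,2) → (4,2) → (4,3) → (3,3) → (2,3) → (2,4).
Since 6 matches the lower bound, it is optimal.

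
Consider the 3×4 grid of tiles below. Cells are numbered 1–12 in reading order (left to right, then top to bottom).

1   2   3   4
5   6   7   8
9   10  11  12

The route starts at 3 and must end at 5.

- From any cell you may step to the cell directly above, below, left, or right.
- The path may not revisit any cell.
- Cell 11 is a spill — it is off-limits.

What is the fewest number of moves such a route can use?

The Manhattan distance from 3 to 5 is |1−2| + |3−1| = 3, so at least 3 moves are needed.
A route of 3 moves achieves this: 3 → 7 → 6 → 5.
Since 3 matches the lower bound, it is optimal.

3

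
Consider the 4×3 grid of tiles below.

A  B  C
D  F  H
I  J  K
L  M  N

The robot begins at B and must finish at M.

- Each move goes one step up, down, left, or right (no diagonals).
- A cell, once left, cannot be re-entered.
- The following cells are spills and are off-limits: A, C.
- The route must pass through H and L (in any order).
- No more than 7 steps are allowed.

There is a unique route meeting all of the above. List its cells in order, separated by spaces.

B F H K J I L M

The budget equals the shortest possible length, so every move has to be on a shortest route through the required cells.
Route from B: down 1 to F, right 1 to H, down 1 to K, left 2 to I, down 1 to L, right 1 to M — 7 moves in all.
Check: all required cells visited; 7 ≤ 7 moves.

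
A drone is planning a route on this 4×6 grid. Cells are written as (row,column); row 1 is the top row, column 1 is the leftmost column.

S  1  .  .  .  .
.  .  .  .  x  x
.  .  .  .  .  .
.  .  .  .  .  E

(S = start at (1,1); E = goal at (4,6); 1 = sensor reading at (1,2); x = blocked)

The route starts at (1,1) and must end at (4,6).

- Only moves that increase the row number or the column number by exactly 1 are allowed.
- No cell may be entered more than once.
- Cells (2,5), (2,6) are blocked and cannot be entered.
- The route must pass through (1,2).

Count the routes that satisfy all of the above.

22

A right/down-only route from (1,1) to (4,6) makes exactly 3 down-moves and 5 right-moves in some order.
With no other constraints that would be C(8,3) = 56 routes.
Split at (1,2) and multiply the segment counts (each segment already excludes blocked cells): (1,1)→(1,2): 1; (1,2)→(4,6): 22; product = 22.
That gives 22 routes.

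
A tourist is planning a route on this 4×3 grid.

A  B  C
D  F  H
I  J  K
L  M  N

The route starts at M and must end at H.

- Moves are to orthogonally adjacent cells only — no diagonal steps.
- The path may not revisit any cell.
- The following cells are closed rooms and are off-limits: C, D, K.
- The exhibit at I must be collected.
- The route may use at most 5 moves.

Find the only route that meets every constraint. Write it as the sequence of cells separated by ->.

The 5-move cap with required stops at I leaves no slack for detours.
Route from M: left to L, up to I, right to J, up to F, right to H — 5 moves in all.
Check: all required cells visited; 5 ≤ 5 moves.

M -> L -> I -> J -> F -> H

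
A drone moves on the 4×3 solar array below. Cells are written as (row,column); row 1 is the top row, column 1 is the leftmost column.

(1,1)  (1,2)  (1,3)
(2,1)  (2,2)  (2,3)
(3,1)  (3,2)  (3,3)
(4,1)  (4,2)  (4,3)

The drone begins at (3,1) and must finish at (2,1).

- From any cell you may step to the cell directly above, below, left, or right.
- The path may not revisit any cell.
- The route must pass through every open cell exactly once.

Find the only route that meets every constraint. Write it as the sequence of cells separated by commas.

(3,1), (4,1), (4,2), (4,3), (3,3), (3,2), (2,2), (2,3), (1,3), (1,2), (1,1), (2,1)

Need to visit all 12 open cells exactly once, starting at (3,1) and ending at (2,1).
Cell (1,3) has only two open neighbours ((2,3) and (1,2)), so the path must pass straight through it: one of those is the cell it's entered from and the other is where it exits.
Route from (3,1): down 1 to (4,1), right 2 to (4,3), up 1 to (3,3), left 1 to (3,2), up 1 to (2,2), right 1 to (2,3), up 1 to (1,3), left 2 to (1,1), down 1 to (2,1) — 11 moves in all.
Check: all 12 open cells covered.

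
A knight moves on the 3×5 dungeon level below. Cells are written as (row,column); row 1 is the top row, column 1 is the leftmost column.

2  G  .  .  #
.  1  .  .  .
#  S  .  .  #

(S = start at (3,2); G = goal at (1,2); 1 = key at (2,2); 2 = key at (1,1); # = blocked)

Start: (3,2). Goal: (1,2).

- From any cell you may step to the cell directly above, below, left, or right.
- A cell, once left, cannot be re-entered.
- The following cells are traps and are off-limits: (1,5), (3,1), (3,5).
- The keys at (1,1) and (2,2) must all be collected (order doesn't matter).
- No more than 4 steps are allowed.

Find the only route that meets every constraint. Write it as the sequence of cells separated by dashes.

The 4-move cap with required stops at (1,1), (2,2) leaves no slack for detours.
Route from (3,2): up 1 to (2,2), left 1 to (2,1), up 1 to (1,1), right 1 to (1,2) — 4 moves in all.
Check: all required cells visited; 4 ≤ 4 moves.

(3,2) - (2,2) - (2,1) - (1,1) - (1,2)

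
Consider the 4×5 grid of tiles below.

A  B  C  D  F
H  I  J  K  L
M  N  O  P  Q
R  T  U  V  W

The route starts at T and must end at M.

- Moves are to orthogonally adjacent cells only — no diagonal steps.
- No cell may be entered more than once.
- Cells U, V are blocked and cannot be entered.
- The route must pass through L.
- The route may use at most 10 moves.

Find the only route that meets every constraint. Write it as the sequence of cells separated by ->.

T -> N -> O -> P -> Q -> L -> K -> J -> I -> H -> M

Any route must reach L and still end at M within 10 moves, so the order of the required stops is forced.
Route from T: up to N, 3× right (reaching Q), up to L, 4× left (reaching H), down to M — 10 moves in all.
Check: all required cells visited; 10 ≤ 10 moves.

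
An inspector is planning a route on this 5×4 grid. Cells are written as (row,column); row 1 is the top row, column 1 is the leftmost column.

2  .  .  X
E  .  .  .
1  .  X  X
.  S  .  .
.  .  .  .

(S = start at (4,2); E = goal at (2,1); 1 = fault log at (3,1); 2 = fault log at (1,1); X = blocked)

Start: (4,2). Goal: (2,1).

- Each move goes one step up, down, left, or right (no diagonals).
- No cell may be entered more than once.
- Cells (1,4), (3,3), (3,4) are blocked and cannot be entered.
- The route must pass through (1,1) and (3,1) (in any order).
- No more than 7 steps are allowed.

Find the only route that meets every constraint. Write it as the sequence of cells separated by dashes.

The budget equals the shortest possible length, so every move has to be on a shortest route through the required cells.
Route from (4,2): left to (4,1), up to (3,1), right to (3,2), 2× up (reaching (1,2)), left to (1,1), down to (2,1) — 7 moves in all.
Check: all required cells visited; 7 ≤ 7 moves.

(4,2) - (4,1) - (3,1) - (3,2) - (2,2) - (1,2) - (1,1) - (2,1)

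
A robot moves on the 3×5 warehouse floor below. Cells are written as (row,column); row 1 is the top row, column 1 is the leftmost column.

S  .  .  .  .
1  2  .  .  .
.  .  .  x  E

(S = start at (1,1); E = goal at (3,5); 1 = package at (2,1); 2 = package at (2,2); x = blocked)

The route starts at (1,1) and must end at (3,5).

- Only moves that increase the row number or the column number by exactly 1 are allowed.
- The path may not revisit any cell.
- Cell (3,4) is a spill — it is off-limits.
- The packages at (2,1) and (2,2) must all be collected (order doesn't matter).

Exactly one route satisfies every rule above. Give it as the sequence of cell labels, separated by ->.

Moves only go right or down, so the column and row indices never decrease.
Route from (1,1): down 1 to (2,1), right 4 to (2,5), down 1 to (3,5) — 6 moves in all.
Check: all required cells visited.

(1,1) -> (2,1) -> (2,2) -> (2,3) -> (2,4) -> (2,5) -> (3,5)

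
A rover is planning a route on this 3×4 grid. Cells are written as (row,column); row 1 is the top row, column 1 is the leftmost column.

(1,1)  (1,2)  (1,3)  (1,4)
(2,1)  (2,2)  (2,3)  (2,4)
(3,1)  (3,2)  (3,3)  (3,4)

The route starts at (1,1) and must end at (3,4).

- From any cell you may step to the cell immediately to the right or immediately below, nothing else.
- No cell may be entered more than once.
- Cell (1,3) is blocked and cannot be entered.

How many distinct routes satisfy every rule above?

7

A right/down-only route from (1,1) to (3,4) makes exactly 2 down-moves and 3 right-moves in some order.
With no other constraints that would be C(5,2) = 10 routes.
Subtract routes through each blocked cell (inclusion–exclusion for overlaps): − through (1,3): 3 → 7.
That gives 7 routes.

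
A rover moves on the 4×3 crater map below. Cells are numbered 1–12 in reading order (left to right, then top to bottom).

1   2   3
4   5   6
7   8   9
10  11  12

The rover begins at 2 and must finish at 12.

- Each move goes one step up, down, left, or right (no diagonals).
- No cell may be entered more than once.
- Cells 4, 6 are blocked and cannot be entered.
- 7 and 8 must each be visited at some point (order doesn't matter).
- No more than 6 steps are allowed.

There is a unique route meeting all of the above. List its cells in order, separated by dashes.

2 - 5 - 8 - 7 - 10 - 11 - 12

The 6-move cap with required stops at 7, 8 leaves no slack for detours.
Route from 2: 2× down (reaching 8), left to 7, down to 10, 2× right (reaching 12) — 6 moves in all.
Check: all required cells visited; 6 ≤ 6 moves.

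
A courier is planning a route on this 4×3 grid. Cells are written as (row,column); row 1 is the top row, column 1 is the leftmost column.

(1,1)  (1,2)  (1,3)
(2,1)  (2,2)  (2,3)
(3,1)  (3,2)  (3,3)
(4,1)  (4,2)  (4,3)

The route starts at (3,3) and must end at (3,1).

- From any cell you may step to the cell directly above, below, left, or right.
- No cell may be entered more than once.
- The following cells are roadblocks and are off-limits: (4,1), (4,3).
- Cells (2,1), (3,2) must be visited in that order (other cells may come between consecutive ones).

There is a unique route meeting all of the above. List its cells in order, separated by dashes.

The waypoints must appear in the order (2,1), (3,2), with no cell reused.
Route from (3,3): 2× up (reaching (1,3)), 2× left (reaching (1,1)), down to (2,1), right to (2,2), down to (3,2), left to (3,1) — 8 moves in all.
Check: order respected ((2,1) at step 5, (3,2) at step 7).

(3,3) - (2,3) - (1,3) - (1,2) - (1,1) - (2,1) - (2,2) - (3,2) - (3,1)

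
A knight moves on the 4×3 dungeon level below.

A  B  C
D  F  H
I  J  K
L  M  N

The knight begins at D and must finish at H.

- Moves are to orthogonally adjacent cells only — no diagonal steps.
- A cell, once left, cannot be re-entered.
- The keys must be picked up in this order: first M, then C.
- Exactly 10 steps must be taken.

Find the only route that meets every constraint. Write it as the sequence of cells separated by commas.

The waypoints must appear in the order M, C, with no cell reused.
Route from D: 2× down (reaching L), 2× right (reaching N), up to K, left to J, 2× up (reaching B), right to C, down to H — 10 moves in all.
Check: order respected (M at step 3, C at step 9); 10 moves as required.

D, I, L, M, N, K, J, F, B, C, H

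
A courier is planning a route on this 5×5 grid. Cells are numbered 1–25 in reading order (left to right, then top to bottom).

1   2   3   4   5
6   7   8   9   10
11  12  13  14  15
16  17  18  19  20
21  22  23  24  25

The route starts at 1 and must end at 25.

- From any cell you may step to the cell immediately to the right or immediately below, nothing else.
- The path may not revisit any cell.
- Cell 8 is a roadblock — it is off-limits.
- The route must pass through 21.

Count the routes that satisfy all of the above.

A right/down-only route from 1 to 25 makes exactly 4 down-moves and 4 right-moves in some order.
With no other constraints that would be C(8,4) = 70 routes.
Split at 21 and multiply the segment counts (each segment already excludes blocked cells): 1→21: 1; 21→25: 1; product = 1.
That gives 1 route.

1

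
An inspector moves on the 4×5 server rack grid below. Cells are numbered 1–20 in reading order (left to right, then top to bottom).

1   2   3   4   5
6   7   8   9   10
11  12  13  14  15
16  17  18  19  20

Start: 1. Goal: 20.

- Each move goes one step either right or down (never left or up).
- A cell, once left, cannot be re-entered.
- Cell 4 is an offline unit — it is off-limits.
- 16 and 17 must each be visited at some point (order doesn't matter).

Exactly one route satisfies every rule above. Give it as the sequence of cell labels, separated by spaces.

1 6 11 16 17 18 19 20

Moves only go right or down, so the column and row indices never decrease.
Route from 1: down 3 to 16, right 4 to 20 — 7 moves in all.
Check: all required cells visited.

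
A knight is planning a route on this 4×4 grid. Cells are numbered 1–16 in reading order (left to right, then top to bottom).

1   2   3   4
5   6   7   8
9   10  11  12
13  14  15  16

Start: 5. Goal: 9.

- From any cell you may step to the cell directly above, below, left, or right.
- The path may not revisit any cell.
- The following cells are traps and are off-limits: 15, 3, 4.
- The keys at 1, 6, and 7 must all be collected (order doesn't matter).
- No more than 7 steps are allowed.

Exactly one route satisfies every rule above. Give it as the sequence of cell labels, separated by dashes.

5 - 1 - 2 - 6 - 7 - 11 - 10 - 9

The budget equals the shortest possible length, so every move has to be on a shortest route through the required cells.
Route from 5: up to 1, right to 2, down to 6, right to 7, down to 11, 2× left (reaching 9) — 7 moves in all.
Check: all required cells visited; 7 ≤ 7 moves.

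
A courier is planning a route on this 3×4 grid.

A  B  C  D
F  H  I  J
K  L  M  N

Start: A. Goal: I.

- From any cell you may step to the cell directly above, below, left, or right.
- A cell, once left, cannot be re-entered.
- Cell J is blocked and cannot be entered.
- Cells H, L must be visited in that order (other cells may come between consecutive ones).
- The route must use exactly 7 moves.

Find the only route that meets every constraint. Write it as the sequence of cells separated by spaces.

The waypoints must appear in the order H, L, with no cell reused.
Route from A: right 1 to B, down 1 to H, left 1 to F, down 1 to K, right 2 to M, up 1 to I — 7 moves in all.
Check: order respected (H at step 2, L at step 5); 7 moves as required.

A B H F K L M I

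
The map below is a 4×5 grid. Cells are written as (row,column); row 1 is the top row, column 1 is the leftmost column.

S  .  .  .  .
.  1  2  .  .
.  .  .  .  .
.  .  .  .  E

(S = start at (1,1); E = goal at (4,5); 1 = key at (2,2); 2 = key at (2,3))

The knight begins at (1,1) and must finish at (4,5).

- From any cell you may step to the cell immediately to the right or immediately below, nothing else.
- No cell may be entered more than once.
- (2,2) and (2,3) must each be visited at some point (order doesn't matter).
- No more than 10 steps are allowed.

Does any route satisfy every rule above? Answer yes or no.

yes

One route that works: (1,1) → (2,1) → (2,2) → (2,3) → (3,3) → (4,3) → (4,4) → (4,5).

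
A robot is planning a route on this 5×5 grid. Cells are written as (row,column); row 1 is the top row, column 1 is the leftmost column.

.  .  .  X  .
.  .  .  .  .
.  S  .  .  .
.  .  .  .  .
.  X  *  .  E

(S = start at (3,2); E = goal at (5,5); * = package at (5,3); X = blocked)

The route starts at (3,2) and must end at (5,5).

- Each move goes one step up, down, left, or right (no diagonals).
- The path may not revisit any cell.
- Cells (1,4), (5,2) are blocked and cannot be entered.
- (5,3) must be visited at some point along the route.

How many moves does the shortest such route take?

5

Any route passes through (5,3) somewhere between (3,2) and (5,5). Summing Manhattan distances along the two legs ((3,2) → (5,3) → (5,5)) gives a lower bound of 3 + 2 = 5 moves.
A route of 5 moves achieves this: (3,2) → (4,2) → (4,3) → (5,3) → (5,4) → (5,5).
Since 5 matches the lower bound, it is optimal.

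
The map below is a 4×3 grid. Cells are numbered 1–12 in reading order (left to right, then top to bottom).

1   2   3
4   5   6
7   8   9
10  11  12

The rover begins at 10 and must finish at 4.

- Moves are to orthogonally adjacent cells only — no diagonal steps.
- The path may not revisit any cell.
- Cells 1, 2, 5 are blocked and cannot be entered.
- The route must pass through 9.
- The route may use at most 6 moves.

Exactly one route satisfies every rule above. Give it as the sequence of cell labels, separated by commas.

10, 11, 12, 9, 8, 7, 4

The 6-move cap with required stops at 9 leaves no slack for detours.
Route from 10: 2× right (reaching 12), up to 9, 2× left (reaching 7), up to 4 — 6 moves in all.
Check: all required cells visited; 6 ≤ 6 moves.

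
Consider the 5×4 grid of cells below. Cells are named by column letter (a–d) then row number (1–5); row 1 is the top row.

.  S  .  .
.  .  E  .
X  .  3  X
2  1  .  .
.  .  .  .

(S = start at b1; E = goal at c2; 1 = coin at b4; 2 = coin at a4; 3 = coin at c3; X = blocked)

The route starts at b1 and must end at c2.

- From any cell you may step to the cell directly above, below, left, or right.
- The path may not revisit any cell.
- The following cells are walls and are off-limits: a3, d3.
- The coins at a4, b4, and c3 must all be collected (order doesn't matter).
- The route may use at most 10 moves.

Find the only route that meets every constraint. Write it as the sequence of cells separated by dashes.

The 10-move cap with required stops at a4, b4, c3 leaves no slack for detours.
Route from b1: 3× down (reaching b4), left to a4, down to a5, 2× right (reaching c5), 3× up (reaching c2) — 10 moves in all.
Check: all required cells visited; 10 ≤ 10 moves.

b1 - b2 - b3 - b4 - a4 - a5 - b5 - c5 - c4 - c3 - c2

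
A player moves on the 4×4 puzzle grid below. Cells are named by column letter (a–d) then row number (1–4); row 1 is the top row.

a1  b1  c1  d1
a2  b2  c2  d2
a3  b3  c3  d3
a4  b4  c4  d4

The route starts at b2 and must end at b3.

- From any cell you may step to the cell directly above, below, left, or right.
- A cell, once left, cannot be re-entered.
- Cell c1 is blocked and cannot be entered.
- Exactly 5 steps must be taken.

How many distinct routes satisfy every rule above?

4

Need simple routes of exactly 5 moves from b2 to b3 (Manhattan distance 1, so 2 moves are spent on a detour and 2 undoing it).
Enumerating: b2 b1 a1 a2 a3 b3 | b2 a2 a3 a4 b4 b3 | b2 c2 c3 c4 b4 b3 | b2 c2 d2 d3 c3 b3.
That gives 4 routes.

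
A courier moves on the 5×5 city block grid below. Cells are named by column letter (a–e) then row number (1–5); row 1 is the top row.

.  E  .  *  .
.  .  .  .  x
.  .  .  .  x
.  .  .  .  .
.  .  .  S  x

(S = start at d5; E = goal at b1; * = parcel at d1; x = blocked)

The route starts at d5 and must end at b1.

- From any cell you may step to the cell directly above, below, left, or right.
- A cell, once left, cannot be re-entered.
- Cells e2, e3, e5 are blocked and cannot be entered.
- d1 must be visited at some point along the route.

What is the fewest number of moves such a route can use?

Any route passes through d1 somewhere between d5 and b1. Summing Manhattan distances along the two legs (d5 → d1 → b1) gives a lower bound of 4 + 2 = 6 moves.
A route of 6 moves achieves this: d5 → d4 → d3 → d2 → d1 → c1 → b1.
Since 6 matches the lower bound, it is optimal.

6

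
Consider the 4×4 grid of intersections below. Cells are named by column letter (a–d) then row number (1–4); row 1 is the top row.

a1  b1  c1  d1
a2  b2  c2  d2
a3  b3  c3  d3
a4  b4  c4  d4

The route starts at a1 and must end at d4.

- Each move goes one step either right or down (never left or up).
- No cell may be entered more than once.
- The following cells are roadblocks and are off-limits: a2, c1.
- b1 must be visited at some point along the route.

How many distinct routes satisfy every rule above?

A right/down-only route from a1 to d4 makes exactly 3 down-moves and 3 right-moves in some order.
With no other constraints that would be C(6,3) = 20 routes.
Split at b1 and multiply the segment counts (each segment already excludes blocked cells): a1→b1: 1; b1→d4: 6; product = 6.
That gives 6 routes.

6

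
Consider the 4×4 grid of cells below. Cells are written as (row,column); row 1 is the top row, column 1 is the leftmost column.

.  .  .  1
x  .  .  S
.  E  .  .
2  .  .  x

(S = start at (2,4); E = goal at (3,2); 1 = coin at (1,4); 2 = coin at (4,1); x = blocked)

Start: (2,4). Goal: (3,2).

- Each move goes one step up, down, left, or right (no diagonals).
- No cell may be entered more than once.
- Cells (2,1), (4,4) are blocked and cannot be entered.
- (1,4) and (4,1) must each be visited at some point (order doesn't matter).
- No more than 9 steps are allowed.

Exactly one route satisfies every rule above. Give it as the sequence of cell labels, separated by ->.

Any route must reach (1,4) and (4,1) and still end at (3,2) within 9 moves, so the order of the required stops is forced.
Route from (2,4): up 1 to (1,4), left 1 to (1,3), down 3 to (4,3), left 2 to (4,1), up 1 to (3,1), right 1 to (3,2) — 9 moves in all.
Check: all required cells visited; 9 ≤ 9 moves.

(2,4) -> (1,4) -> (1,3) -> (2,3) -> (3,3) -> (4,3) -> (4,2) -> (4,1) -> (3,1) -> (3,2)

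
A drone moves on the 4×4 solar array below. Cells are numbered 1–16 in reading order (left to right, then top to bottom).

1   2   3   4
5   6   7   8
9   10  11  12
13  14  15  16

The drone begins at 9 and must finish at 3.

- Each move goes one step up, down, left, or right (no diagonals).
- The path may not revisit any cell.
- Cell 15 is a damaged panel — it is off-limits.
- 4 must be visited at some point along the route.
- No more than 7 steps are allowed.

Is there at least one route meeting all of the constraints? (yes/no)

yes

One route that works: 9 → 5 → 6 → 7 → 8 → 4 → 3.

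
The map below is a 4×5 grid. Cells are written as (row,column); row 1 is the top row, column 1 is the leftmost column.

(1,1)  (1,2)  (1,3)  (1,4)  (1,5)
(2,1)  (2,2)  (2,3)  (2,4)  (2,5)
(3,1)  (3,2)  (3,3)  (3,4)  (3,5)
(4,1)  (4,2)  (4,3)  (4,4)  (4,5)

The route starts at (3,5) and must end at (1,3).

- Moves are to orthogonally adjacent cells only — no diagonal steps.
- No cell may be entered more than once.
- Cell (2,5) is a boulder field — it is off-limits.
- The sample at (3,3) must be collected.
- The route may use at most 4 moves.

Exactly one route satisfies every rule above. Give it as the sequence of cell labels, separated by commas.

(3,5), (3,4), (3,3), (2,3), (1,3)

The budget equals the shortest possible length, so every move has to be on a shortest route through the required cells.
Route from (3,5): 2× left (reaching (3,3)), 2× up (reaching (1,3)) — 4 moves in all.
Check: all required cells visited; 4 ≤ 4 moves.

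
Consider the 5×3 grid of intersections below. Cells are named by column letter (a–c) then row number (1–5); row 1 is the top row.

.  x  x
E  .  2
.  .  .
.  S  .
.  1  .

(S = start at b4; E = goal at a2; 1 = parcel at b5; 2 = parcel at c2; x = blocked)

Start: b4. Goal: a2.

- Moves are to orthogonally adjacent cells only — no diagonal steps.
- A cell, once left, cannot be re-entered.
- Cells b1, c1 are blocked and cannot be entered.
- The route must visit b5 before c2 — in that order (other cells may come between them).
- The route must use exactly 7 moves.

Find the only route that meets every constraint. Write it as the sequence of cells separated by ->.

The waypoints must appear in the order b5, c2, with no cell reused.
Route from b4: down to b5, right to c5, 3× up (reaching c2), 2× left (reaching a2) — 7 moves in all.
Check: order respected (1 at step 1, 2 at step 5); 7 moves as required.

b4 -> b5 -> c5 -> c4 -> c3 -> c2 -> b2 -> a2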